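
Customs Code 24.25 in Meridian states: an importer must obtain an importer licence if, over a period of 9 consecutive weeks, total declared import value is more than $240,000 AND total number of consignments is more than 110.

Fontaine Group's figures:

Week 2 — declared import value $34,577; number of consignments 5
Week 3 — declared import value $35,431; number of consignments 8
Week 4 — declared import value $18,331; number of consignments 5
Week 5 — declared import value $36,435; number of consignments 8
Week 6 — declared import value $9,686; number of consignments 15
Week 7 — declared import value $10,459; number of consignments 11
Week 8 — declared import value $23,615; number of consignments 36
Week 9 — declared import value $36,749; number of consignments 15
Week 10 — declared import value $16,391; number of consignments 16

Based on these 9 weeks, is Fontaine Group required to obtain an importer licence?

No

Total declared import value: $34,577 + $35,431 + $18,331 + $36,435 + $9,686 + $10,459 + $23,615 + $36,749 + $16,391 = $221,674 (≤ $240,000).
Total number of consignments: 5 + 8 + 5 + 8 + 15 + 11 + 36 + 15 + 16 = 119 (> 110).
The test is 'and': the rule requires both, and at least one is not exceeded.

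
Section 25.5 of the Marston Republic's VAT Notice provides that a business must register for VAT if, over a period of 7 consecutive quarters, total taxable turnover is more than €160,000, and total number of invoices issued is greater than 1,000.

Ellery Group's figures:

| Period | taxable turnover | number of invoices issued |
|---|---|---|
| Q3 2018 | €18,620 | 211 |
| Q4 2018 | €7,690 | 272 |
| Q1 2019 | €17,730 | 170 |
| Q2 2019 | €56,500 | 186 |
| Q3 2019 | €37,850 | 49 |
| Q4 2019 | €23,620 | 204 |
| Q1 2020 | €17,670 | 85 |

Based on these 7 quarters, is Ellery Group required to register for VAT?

Total taxable turnover: €18,620 + €7,690 + €17,730 + €56,500 + €37,850 + €23,620 + €17,670 = €179,680 (> €160,000).
Total number of invoices issued: 211 + 272 + 170 + 186 + 49 + 204 + 85 = 1,177 (> 1,000).
The test is 'and': both thresholds are exceeded.

Yes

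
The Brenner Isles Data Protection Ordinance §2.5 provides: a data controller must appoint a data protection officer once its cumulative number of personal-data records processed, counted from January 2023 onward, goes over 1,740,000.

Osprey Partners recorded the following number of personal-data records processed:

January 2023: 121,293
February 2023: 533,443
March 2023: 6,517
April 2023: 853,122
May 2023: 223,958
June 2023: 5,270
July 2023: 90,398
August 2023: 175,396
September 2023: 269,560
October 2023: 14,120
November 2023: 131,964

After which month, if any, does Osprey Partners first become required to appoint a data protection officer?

June 2023

Through January 2023: 121,293
Through February 2023: 654,736
Through March 2023: 661,253
Through April 2023: 1,514,375
Through May 2023: 1,738,333
Through June 2023: 1,743,603 ← exceeds threshold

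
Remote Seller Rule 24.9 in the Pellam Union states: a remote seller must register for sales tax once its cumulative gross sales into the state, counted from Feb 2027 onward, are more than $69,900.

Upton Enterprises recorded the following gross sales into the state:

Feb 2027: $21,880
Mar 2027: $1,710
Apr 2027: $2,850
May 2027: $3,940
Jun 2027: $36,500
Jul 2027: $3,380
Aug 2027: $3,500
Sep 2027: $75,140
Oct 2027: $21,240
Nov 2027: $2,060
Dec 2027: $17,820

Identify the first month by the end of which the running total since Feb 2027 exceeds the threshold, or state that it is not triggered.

Through Feb 2027: $21,880
Through Mar 2027: $23,590
Through Apr 2027: $26,440
Through May 2027: $30,380
Through Jun 2027: $66,880
Through Jul 2027: $70,260 ← exceeds threshold

Jul 2027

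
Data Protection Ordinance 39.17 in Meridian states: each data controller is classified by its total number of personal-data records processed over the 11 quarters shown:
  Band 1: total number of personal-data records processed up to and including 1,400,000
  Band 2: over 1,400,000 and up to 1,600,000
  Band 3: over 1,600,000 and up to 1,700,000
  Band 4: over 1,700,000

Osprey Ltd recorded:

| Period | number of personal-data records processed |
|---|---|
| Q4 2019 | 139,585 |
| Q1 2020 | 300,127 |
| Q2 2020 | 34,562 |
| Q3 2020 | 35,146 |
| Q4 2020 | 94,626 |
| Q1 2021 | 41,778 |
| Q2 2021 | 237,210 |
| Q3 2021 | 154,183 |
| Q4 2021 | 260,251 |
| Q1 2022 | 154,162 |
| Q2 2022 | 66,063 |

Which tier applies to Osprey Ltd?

Total number of personal-data records processed: 139,585 + 300,127 + 34,562 + 35,146 + 94,626 + 41,778 + 237,210 + 154,183 + 260,251 + 154,162 + 66,063 = 1,517,693.
1,400,000 < 1,517,693 ≤ 1,600,000, so Band 2 applies.

Band 2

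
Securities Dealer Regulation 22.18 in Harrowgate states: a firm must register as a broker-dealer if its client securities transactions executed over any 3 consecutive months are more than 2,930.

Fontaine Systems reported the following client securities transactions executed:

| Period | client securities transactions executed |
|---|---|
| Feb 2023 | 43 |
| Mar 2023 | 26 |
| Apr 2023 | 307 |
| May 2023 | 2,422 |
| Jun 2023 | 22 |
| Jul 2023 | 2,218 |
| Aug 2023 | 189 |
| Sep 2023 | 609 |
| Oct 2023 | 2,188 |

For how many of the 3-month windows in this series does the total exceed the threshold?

3

Feb 2023–Apr 2023: 43 + 26 + 307 = 376 (under)
Mar 2023–May 2023: 26 + 307 + 2,422 = 2,755 (under)
Apr 2023–Jun 2023: 307 + 2,422 + 22 = 2,751 (under)
May 2023–Jul 2023: 2,422 + 22 + 2,218 = 4,662 (over)
Jun 2023–Aug 2023: 22 + 2,218 + 189 = 2,429 (under)
Jul 2023–Sep 2023: 2,218 + 189 + 609 = 3,016 (over)
Aug 2023–Oct 2023: 189 + 609 + 2,188 = 2,986 (over)
3 windows exceed the threshold.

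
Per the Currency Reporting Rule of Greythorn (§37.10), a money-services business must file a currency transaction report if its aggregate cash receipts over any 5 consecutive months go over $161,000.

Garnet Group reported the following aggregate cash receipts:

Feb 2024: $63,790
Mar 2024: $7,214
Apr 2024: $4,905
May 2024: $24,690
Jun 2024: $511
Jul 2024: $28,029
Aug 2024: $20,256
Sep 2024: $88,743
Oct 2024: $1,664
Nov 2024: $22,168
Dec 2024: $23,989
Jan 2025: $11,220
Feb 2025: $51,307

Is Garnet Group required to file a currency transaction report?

Yes

Feb 2024–Jun 2024: $63,790 + $7,214 + $4,905 + $24,690 + $511 = $101,110 (under)
Mar 2024–Jul 2024: $7,214 + $4,905 + $24,690 + $511 + $28,029 = $65,349 (under)
Apr 2024–Aug 2024: $4,905 + $24,690 + $511 + $28,029 + $20,256 = $78,391 (under)
May 2024–Sep 2024: $24,690 + $511 + $28,029 + $20,256 + $88,743 = $162,229 (over)
Jun 2024–Oct 2024: $511 + $28,029 + $20,256 + $88,743 + $1,664 = $139,203 (under)
Jul 2024–Nov 2024: $28,029 + $20,256 + $88,743 + $1,664 + $22,168 = $160,860 (under)
Aug 2024–Dec 2024: $20,256 + $88,743 + $1,664 + $22,168 + $23,989 = $156,820 (under)
Sep 2024–Jan 2025: $88,743 + $1,664 + $22,168 + $23,989 + $11,220 = $147,784 (under)
Oct 2024–Feb 2025: $1,664 + $22,168 + $23,989 + $11,220 + $51,307 = $110,348 (under)
At least one window exceeds $161,000.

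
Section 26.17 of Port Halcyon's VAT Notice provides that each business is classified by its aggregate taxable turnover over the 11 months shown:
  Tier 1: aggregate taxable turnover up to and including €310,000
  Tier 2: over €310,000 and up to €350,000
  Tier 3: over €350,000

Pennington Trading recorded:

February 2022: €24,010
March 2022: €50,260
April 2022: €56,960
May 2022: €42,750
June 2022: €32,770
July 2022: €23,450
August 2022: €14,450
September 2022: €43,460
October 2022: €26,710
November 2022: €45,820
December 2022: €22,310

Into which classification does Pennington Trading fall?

Aggregate taxable turnover: €24,010 + €50,260 + €56,960 + €42,750 + €32,770 + €23,450 + €14,450 + €43,460 + €26,710 + €45,820 + €22,310 = €382,950.
€382,950 > €350,000, so Tier 3 applies.

Tier 3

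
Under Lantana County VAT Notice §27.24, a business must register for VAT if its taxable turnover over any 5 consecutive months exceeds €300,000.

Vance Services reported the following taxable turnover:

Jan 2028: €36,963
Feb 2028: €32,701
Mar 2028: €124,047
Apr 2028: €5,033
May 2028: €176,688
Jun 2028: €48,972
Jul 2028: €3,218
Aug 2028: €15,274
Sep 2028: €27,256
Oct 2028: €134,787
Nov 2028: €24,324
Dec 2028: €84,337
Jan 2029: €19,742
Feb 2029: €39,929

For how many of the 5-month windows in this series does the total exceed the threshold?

Jan 2028–May 2028: €36,963 + €32,701 + €124,047 + €5,033 + €176,688 = €375,432 (over)
Feb 2028–Jun 2028: €32,701 + €124,047 + €5,033 + €176,688 + €48,972 = €387,441 (over)
Mar 2028–Jul 2028: €124,047 + €5,033 + €176,688 + €48,972 + €3,218 = €357,958 (over)
Apr 2028–Aug 2028: €5,033 + €176,688 + €48,972 + €3,218 + €15,274 = €249,185 (under)
May 2028–Sep 2028: €176,688 + €48,972 + €3,218 + €15,274 + €27,256 = €271,408 (under)
Jun 2028–Oct 2028: €48,972 + €3,218 + €15,274 + €27,256 + €134,787 = €229,507 (under)
Jul 2028–Nov 2028: €3,218 + €15,274 + €27,256 + €134,787 + €24,324 = €204,859 (under)
Aug 2028–Dec 2028: €15,274 + €27,256 + €134,787 + €24,324 + €84,337 = €285,978 (under)
Sep 2028–Jan 2029: €27,256 + €134,787 + €24,324 + €84,337 + €19,742 = €290,446 (under)
Oct 2028–Feb 2029: €134,787 + €24,324 + €84,337 + €19,742 + €39,929 = €303,119 (over)
4 windows exceed the threshold.

4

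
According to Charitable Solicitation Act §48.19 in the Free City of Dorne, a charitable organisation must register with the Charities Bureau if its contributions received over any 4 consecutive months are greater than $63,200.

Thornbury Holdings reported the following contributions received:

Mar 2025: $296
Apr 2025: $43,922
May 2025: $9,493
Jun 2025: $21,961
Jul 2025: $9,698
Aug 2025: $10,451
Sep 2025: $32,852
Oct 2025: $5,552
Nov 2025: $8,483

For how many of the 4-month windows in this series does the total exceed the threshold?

3

Mar 2025–Jun 2025: $296 + $43,922 + $9,493 + $21,961 = $75,672 (over)
Apr 2025–Jul 2025: $43,922 + $9,493 + $21,961 + $9,698 = $85,074 (over)
May 2025–Aug 2025: $9,493 + $21,961 + $9,698 + $10,451 = $51,603 (under)
Jun 2025–Sep 2025: $21,961 + $9,698 + $10,451 + $32,852 = $74,962 (over)
Jul 2025–Oct 2025: $9,698 + $10,451 + $32,852 + $5,552 = $58,553 (under)
Aug 2025–Nov 2025: $10,451 + $32,852 + $5,552 + $8,483 = $57,338 (under)
3 windows exceed the threshold.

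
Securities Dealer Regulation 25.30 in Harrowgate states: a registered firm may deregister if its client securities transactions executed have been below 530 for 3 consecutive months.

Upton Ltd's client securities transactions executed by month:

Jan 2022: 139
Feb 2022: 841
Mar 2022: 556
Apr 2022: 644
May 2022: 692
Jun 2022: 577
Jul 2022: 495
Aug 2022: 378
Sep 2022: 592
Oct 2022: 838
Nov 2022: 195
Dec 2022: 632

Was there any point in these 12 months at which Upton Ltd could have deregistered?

Months below 530: Jan 2022, Jul 2022, Aug 2022, Nov 2022.
Longest run of consecutive months below the threshold: 2.
2 < 3, so Upton Ltd never became eligible.

No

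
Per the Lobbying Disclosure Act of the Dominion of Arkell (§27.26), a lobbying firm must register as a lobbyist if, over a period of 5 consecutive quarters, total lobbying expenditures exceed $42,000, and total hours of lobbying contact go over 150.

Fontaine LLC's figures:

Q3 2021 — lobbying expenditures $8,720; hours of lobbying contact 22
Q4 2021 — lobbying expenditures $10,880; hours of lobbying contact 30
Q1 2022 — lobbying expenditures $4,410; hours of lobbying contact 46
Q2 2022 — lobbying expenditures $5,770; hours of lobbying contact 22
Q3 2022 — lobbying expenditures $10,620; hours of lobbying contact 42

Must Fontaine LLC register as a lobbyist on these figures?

Total lobbying expenditures: $8,720 + $10,880 + $4,410 + $5,770 + $10,620 = $40,400 (≤ $42,000).
Total hours of lobbying contact: 22 + 30 + 46 + 22 + 42 = 162 (> 150).
The test is 'and': the rule requires both, and at least one is not exceeded.

No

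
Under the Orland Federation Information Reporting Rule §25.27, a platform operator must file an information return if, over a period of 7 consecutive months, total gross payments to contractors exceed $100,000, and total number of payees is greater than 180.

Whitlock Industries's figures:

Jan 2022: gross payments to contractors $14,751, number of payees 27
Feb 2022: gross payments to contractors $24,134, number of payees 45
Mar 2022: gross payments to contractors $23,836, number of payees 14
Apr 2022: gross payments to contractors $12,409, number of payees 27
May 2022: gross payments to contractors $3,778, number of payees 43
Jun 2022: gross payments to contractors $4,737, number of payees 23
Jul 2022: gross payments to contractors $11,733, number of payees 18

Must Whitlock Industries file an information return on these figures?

Total gross payments to contractors: $14,751 + $24,134 + $23,836 + $12,409 + $3,778 + $4,737 + $11,733 = $95,378 (≤ $100,000).
Total number of payees: 27 + 45 + 14 + 27 + 43 + 23 + 18 = 197 (> 180).
The test is 'and': the rule requires both, and at least one is not exceeded.

No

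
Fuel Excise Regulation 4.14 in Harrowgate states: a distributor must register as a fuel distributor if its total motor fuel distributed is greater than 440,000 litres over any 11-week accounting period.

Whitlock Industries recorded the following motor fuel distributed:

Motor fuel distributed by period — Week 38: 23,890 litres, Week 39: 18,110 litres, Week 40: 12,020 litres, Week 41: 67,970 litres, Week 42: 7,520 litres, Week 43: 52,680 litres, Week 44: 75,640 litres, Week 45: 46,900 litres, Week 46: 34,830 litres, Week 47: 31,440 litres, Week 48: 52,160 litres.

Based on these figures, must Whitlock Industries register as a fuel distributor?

Total motor fuel distributed: 23,890 litres + 18,110 litres + 12,020 litres + 67,970 litres + 7,520 litres + 52,680 litres + 75,640 litres + 46,900 litres + 34,830 litres + 31,440 litres + 52,160 litres = 423,160 litres.
423,160 litres ≤ 440,000 litres, so the threshold is not exceeded.

No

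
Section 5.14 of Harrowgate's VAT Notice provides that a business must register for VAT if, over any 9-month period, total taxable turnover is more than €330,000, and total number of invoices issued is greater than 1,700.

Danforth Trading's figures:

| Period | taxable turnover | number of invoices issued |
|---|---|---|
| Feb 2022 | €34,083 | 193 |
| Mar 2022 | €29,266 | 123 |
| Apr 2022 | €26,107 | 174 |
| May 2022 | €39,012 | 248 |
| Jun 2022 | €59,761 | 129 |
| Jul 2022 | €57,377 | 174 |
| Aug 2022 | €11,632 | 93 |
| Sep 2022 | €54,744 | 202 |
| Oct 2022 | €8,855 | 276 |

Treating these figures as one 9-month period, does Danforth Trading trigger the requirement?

Total taxable turnover: €34,083 + €29,266 + €26,107 + €39,012 + €59,761 + €57,377 + €11,632 + €54,744 + €8,855 = €320,837 (≤ €330,000).
Total number of invoices issued: 193 + 123 + 174 + 248 + 129 + 174 + 93 + 202 + 276 = 1,612 (≤ 1,700).
The test is 'and': the rule requires both, and at least one is not exceeded.

No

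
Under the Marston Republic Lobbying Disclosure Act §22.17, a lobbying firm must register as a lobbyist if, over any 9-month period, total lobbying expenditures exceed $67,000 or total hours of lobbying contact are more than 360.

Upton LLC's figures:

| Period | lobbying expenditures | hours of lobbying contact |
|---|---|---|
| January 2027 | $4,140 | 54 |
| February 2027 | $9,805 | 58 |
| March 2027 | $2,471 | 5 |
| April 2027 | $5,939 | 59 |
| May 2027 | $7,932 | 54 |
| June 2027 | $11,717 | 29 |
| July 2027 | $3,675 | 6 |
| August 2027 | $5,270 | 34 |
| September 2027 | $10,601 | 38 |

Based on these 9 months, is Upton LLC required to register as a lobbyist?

No

Total lobbying expenditures: $4,140 + $9,805 + $2,471 + $5,939 + $7,932 + $11,717 + $3,675 + $5,270 + $10,601 = $61,550 (≤ $67,000).
Total hours of lobbying contact: 54 + 58 + 5 + 59 + 54 + 29 + 6 + 34 + 38 = 337 (≤ 360).
The test is 'or': neither threshold is exceeded.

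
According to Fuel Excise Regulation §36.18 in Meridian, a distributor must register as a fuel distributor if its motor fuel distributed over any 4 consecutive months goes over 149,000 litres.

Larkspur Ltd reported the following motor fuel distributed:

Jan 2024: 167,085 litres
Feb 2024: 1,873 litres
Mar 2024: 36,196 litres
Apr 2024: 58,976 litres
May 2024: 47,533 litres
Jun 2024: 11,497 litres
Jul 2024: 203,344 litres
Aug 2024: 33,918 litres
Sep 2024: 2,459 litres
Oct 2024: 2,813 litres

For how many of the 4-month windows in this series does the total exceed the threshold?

Jan 2024–Apr 2024: 167,085 litres + 1,873 litres + 36,196 litres + 58,976 litres = 264,130 litres (over)
Feb 2024–May 2024: 1,873 litres + 36,196 litres + 58,976 litres + 47,533 litres = 144,578 litres (under)
Mar 2024–Jun 2024: 36,196 litres + 58,976 litres + 47,533 litres + 11,497 litres = 154,202 litres (over)
Apr 2024–Jul 2024: 58,976 litres + 47,533 litres + 11,497 litres + 203,344 litres = 321,350 litres (over)
May 2024–Aug 2024: 47,533 litres + 11,497 litres + 203,344 litres + 33,918 litres = 296,292 litres (over)
Jun 2024–Sep 2024: 11,497 litres + 203,344 litres + 33,918 litres + 2,459 litres = 251,218 litres (over)
Jul 2024–Oct 2024: 203,344 litres + 33,918 litres + 2,459 litres + 2,813 litres = 242,534 litres (over)
6 windows exceed the threshold.

6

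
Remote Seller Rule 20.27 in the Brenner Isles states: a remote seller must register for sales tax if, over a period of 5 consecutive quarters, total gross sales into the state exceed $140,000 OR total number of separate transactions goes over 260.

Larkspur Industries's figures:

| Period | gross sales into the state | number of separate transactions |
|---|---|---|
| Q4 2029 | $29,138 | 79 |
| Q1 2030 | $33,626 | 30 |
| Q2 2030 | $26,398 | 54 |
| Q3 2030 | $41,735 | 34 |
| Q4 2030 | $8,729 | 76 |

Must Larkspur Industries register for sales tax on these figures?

Total gross sales into the state: $29,138 + $33,626 + $26,398 + $41,735 + $8,729 = $139,626 (≤ $140,000).
Total number of separate transactions: 79 + 30 + 54 + 34 + 76 = 273 (> 260).
The test is 'or': at least one threshold is exceeded.

Yes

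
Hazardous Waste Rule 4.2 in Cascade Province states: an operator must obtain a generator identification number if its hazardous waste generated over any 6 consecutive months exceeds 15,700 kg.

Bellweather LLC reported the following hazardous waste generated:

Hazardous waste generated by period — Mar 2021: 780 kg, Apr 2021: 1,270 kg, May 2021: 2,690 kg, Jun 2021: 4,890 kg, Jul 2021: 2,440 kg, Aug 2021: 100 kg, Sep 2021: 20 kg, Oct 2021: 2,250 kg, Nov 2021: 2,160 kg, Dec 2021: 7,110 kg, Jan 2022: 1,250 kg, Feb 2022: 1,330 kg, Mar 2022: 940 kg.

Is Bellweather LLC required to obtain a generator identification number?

Mar 2021–Aug 2021: 780 kg + 1,270 kg + 2,690 kg + 4,890 kg + 2,440 kg + 100 kg = 12,170 kg (under)
Apr 2021–Sep 2021: 1,270 kg + 2,690 kg + 4,890 kg + 2,440 kg + 100 kg + 20 kg = 11,410 kg (under)
May 2021–Oct 2021: 2,690 kg + 4,890 kg + 2,440 kg + 100 kg + 20 kg + 2,250 kg = 12,390 kg (under)
Jun 2021–Nov 2021: 4,890 kg + 2,440 kg + 100 kg + 20 kg + 2,250 kg + 2,160 kg = 11,860 kg (under)
Jul 2021–Dec 2021: 2,440 kg + 100 kg + 20 kg + 2,250 kg + 2,160 kg + 7,110 kg = 14,080 kg (under)
Aug 2021–Jan 2022: 100 kg + 20 kg + 2,250 kg + 2,160 kg + 7,110 kg + 1,250 kg = 12,890 kg (under)
Sep 2021–Feb 2022: 20 kg + 2,250 kg + 2,160 kg + 7,110 kg + 1,250 kg + 1,330 kg = 14,120 kg (under)
Oct 2021–Mar 2022: 2,250 kg + 2,160 kg + 7,110 kg + 1,250 kg + 1,330 kg + 940 kg = 15,040 kg (under)
No window exceeds 15,700 kg.

No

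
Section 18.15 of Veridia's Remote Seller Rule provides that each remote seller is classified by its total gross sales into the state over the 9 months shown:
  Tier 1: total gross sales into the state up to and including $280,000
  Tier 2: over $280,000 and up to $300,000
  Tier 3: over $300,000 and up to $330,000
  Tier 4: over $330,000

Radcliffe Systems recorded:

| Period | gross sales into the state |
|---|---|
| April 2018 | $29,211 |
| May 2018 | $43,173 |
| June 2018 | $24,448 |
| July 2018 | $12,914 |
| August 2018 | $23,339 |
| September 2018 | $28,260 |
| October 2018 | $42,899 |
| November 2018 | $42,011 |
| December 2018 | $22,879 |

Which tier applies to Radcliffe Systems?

Tier 1

Total gross sales into the state: $29,211 + $43,173 + $24,448 + $12,914 + $23,339 + $28,260 + $42,899 + $42,011 + $22,879 = $269,134.
$269,134 ≤ $280,000, so Tier 1 applies.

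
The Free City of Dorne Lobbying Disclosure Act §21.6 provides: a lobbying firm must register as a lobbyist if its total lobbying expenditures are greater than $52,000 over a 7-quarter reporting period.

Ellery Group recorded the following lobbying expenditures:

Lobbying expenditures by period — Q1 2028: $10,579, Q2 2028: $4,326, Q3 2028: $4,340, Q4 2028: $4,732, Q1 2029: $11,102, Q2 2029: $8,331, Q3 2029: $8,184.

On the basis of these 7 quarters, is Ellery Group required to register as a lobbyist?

No

Total lobbying expenditures: $10,579 + $4,326 + $4,340 + $4,732 + $11,102 + $8,331 + $8,184 = $51,594.
$51,594 ≤ $52,000, so the threshold is not exceeded.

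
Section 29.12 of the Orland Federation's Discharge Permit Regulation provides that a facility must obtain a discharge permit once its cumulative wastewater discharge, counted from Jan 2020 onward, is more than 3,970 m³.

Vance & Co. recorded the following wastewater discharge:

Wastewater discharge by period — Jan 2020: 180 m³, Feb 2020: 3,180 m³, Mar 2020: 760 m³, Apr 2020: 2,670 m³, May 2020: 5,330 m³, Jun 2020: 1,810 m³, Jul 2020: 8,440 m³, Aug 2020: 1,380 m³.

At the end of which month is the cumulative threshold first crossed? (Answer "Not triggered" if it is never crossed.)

Mar 2020

Through Jan 2020: 180 m³
Through Feb 2020: 3,360 m³
Through Mar 2020: 4,120 m³ ← exceeds threshold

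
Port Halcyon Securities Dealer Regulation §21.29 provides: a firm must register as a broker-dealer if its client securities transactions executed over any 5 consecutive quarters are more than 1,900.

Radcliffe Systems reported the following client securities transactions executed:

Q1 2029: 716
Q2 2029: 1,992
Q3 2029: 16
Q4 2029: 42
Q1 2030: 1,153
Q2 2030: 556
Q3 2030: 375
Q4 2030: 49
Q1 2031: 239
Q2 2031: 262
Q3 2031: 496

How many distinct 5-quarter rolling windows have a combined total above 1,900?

Q1 2029–Q1 2030: 716 + 1,992 + 16 + 42 + 1,153 = 3,919 (over)
Q2 2029–Q2 2030: 1,992 + 16 + 42 + 1,153 + 556 = 3,759 (over)
Q3 2029–Q3 2030: 16 + 42 + 1,153 + 556 + 375 = 2,142 (over)
Q4 2029–Q4 2030: 42 + 1,153 + 556 + 375 + 49 = 2,175 (over)
Q1 2030–Q1 2031: 1,153 + 556 + 375 + 49 + 239 = 2,372 (over)
Q2 2030–Q2 2031: 556 + 375 + 49 + 239 + 262 = 1,481 (under)
Q3 2030–Q3 2031: 375 + 49 + 239 + 262 + 496 = 1,421 (under)
5 windows exceed the threshold.

5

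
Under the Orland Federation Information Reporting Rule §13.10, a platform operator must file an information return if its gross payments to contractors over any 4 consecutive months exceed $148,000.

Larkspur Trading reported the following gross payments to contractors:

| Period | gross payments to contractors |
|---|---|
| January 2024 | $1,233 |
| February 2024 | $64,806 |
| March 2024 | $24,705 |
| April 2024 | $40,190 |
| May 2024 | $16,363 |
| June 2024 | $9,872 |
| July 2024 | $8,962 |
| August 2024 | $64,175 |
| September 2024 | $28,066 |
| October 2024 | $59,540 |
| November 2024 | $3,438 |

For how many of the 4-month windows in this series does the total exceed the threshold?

January 2024–April 2024: $1,233 + $64,806 + $24,705 + $40,190 = $130,934 (under)
February 2024–May 2024: $64,806 + $24,705 + $40,190 + $16,363 = $146,064 (under)
March 2024–June 2024: $24,705 + $40,190 + $16,363 + $9,872 = $91,130 (under)
April 2024–July 2024: $40,190 + $16,363 + $9,872 + $8,962 = $75,387 (under)
May 2024–August 2024: $16,363 + $9,872 + $8,962 + $64,175 = $99,372 (under)
June 2024–September 2024: $9,872 + $8,962 + $64,175 + $28,066 = $111,075 (under)
July 2024–October 2024: $8,962 + $64,175 + $28,066 + $59,540 = $160,743 (over)
August 2024–November 2024: $64,175 + $28,066 + $59,540 + $3,438 = $155,219 (over)
2 windows exceed the threshold.

2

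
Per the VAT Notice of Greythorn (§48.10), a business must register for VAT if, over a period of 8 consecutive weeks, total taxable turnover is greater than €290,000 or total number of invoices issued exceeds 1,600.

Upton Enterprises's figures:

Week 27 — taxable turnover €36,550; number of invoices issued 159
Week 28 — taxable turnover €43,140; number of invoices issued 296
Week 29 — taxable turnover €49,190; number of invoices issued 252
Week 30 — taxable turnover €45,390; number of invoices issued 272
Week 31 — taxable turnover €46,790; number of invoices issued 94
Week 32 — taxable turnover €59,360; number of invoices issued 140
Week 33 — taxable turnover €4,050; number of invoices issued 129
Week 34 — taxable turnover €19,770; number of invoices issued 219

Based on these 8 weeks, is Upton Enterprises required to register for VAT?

Total taxable turnover: €36,550 + €43,140 + €49,190 + €45,390 + €46,790 + €59,360 + €4,050 + €19,770 = €304,240 (> €290,000).
Total number of invoices issued: 159 + 296 + 252 + 272 + 94 + 140 + 129 + 219 = 1,561 (≤ 1,600).
The test is 'or': at least one threshold is exceeded.

Yes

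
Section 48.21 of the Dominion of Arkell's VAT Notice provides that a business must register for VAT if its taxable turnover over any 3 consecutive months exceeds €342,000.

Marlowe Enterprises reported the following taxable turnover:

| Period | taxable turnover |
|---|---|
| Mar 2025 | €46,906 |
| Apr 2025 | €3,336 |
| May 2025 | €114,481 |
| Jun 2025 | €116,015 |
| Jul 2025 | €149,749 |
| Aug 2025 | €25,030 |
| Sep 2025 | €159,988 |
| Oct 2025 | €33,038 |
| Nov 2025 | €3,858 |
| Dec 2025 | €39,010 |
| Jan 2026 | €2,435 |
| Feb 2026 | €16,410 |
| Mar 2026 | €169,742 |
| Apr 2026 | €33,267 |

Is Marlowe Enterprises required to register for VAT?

Yes

Mar 2025–May 2025: €46,906 + €3,336 + €114,481 = €164,723 (under)
Apr 2025–Jun 2025: €3,336 + €114,481 + €116,015 = €233,832 (under)
May 2025–Jul 2025: €114,481 + €116,015 + €149,749 = €380,245 (over)
Jun 2025–Aug 2025: €116,015 + €149,749 + €25,030 = €290,794 (under)
Jul 2025–Sep 2025: €149,749 + €25,030 + €159,988 = €334,767 (under)
Aug 2025–Oct 2025: €25,030 + €159,988 + €33,038 = €218,056 (under)
Sep 2025–Nov 2025: €159,988 + €33,038 + €3,858 = €196,884 (under)
Oct 2025–Dec 2025: €33,038 + €3,858 + €39,010 = €75,906 (under)
Nov 2025–Jan 2026: €3,858 + €39,010 + €2,435 = €45,303 (under)
Dec 2025–Feb 2026: €39,010 + €2,435 + €16,410 = €57,855 (under)
Jan 2026–Mar 2026: €2,435 + €16,410 + €169,742 = €188,587 (under)
Feb 2026–Apr 2026: €16,410 + €169,742 + €33,267 = €219,419 (under)
At least one window exceeds €342,000.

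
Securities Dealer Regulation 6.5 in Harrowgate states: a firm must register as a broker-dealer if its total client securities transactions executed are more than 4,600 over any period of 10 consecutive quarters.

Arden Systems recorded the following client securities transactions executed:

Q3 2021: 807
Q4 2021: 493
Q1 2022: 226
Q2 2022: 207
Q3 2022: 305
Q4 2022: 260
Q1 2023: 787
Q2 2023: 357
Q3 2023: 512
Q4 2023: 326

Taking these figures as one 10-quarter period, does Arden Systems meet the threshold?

Total client securities transactions executed: 807 + 493 + 226 + 207 + 305 + 260 + 787 + 357 + 512 + 326 = 4,280.
4,280 ≤ 4,600, so the threshold is not exceeded.

No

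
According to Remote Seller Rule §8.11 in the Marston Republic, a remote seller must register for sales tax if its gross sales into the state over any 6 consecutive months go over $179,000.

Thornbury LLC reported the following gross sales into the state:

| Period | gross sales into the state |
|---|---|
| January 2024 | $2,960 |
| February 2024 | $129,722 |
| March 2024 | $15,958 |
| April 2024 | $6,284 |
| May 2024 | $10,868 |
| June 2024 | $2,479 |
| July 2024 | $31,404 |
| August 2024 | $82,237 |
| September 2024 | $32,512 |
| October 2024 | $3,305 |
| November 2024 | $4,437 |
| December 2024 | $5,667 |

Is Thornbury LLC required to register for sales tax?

January 2024–June 2024: $2,960 + $129,722 + $15,958 + $6,284 + $10,868 + $2,479 = $168,271 (under)
February 2024–July 2024: $129,722 + $15,958 + $6,284 + $10,868 + $2,479 + $31,404 = $196,715 (over)
March 2024–August 2024: $15,958 + $6,284 + $10,868 + $2,479 + $31,404 + $82,237 = $149,230 (under)
April 2024–September 2024: $6,284 + $10,868 + $2,479 + $31,404 + $82,237 + $32,512 = $165,784 (under)
May 2024–October 2024: $10,868 + $2,479 + $31,404 + $82,237 + $32,512 + $3,305 = $162,805 (under)
June 2024–November 2024: $2,479 + $31,404 + $82,237 + $32,512 + $3,305 + $4,437 = $156,374 (under)
July 2024–December 2024: $31,404 + $82,237 + $32,512 + $3,305 + $4,437 + $5,667 = $159,562 (under)
At least one window exceeds $179,000.

Yes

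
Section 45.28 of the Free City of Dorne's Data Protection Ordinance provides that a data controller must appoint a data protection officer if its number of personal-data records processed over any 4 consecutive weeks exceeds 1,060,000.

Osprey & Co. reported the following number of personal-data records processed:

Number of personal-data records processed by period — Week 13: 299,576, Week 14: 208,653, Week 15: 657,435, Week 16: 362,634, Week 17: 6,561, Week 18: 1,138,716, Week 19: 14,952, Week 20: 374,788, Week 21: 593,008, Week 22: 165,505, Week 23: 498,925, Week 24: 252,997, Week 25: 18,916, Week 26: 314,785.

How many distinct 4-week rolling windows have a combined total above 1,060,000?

Week 13–Week 16: 299,576 + 208,653 + 657,435 + 362,634 = 1,528,298 (over)
Week 14–Week 17: 208,653 + 657,435 + 362,634 + 6,561 = 1,235,283 (over)
Week 15–Week 18: 657,435 + 362,634 + 6,561 + 1,138,716 = 2,165,346 (over)
Week 16–Week 19: 362,634 + 6,561 + 1,138,716 + 14,952 = 1,522,863 (over)
Week 17–Week 20: 6,561 + 1,138,716 + 14,952 + 374,788 = 1,535,017 (over)
Week 18–Week 21: 1,138,716 + 14,952 + 374,788 + 593,008 = 2,121,464 (over)
Week 19–Week 22: 14,952 + 374,788 + 593,008 + 165,505 = 1,148,253 (over)
Week 20–Week 23: 374,788 + 593,008 + 165,505 + 498,925 = 1,632,226 (over)
Week 21–Week 24: 593,008 + 165,505 + 498,925 + 252,997 = 1,510,435 (over)
Week 22–Week 25: 165,505 + 498,925 + 252,997 + 18,916 = 936,343 (under)
Week 23–Week 26: 498,925 + 252,997 + 18,916 + 314,785 = 1,085,623 (over)
10 windows exceed the threshold.

10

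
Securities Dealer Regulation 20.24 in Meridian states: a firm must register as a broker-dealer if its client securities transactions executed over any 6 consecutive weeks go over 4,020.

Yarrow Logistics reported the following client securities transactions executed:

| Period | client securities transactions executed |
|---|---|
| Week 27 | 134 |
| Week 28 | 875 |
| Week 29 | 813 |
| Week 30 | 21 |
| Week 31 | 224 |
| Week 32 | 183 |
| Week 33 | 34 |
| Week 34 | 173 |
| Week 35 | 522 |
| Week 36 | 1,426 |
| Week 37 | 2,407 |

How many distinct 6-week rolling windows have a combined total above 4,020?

1

Week 27–Week 32: 134 + 875 + 813 + 21 + 224 + 183 = 2,250 (under)
Week 28–Week 33: 875 + 813 + 21 + 224 + 183 + 34 = 2,150 (under)
Week 29–Week 34: 813 + 21 + 224 + 183 + 34 + 173 = 1,448 (under)
Week 30–Week 35: 21 + 224 + 183 + 34 + 173 + 522 = 1,157 (under)
Week 31–Week 36: 224 + 183 + 34 + 173 + 522 + 1,426 = 2,562 (under)
Week 32–Week 37: 183 + 34 + 173 + 522 + 1,426 + 2,407 = 4,745 (over)
1 window exceeds the threshold.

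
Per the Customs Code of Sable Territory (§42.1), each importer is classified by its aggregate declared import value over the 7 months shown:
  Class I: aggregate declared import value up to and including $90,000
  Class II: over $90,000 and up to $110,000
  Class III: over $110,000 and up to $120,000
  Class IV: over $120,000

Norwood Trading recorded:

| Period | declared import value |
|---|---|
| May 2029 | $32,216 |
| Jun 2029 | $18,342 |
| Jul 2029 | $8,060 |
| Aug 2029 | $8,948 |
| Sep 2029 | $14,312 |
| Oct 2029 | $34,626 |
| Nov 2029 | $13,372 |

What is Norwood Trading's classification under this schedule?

Class IV

Aggregate declared import value: $32,216 + $18,342 + $8,060 + $8,948 + $14,312 + $34,626 + $13,372 = $129,876.
$129,876 > $120,000, so Class IV applies.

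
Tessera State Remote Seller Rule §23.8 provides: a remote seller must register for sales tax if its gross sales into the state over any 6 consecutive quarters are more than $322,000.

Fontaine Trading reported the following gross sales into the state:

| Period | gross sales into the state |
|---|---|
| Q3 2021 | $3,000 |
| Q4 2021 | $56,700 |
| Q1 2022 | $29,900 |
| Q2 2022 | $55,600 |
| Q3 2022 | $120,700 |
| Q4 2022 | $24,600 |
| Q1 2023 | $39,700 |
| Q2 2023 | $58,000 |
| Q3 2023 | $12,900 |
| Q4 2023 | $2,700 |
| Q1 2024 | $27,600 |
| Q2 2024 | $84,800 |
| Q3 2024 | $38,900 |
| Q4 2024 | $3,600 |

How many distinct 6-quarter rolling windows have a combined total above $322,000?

Q3 2021–Q4 2022: $3,000 + $56,700 + $29,900 + $55,600 + $120,700 + $24,600 = $290,500 (under)
Q4 2021–Q1 2023: $56,700 + $29,900 + $55,600 + $120,700 + $24,600 + $39,700 = $327,200 (over)
Q1 2022–Q2 2023: $29,900 + $55,600 + $120,700 + $24,600 + $39,700 + $58,000 = $328,500 (over)
Q2 2022–Q3 2023: $55,600 + $120,700 + $24,600 + $39,700 + $58,000 + $12,900 = $311,500 (under)
Q3 2022–Q4 2023: $120,700 + $24,600 + $39,700 + $58,000 + $12,900 + $2,700 = $258,600 (under)
Q4 2022–Q1 2024: $24,600 + $39,700 + $58,000 + $12,900 + $2,700 + $27,600 = $165,500 (under)
Q1 2023–Q2 2024: $39,700 + $58,000 + $12,900 + $2,700 + $27,600 + $84,800 = $225,700 (under)
Q2 2023–Q3 2024: $58,000 + $12,900 + $2,700 + $27,600 + $84,800 + $38,900 = $224,900 (under)
Q3 2023–Q4 2024: $12,900 + $2,700 + $27,600 + $84,800 + $38,900 + $3,600 = $170,500 (under)
2 windows exceed the threshold.

2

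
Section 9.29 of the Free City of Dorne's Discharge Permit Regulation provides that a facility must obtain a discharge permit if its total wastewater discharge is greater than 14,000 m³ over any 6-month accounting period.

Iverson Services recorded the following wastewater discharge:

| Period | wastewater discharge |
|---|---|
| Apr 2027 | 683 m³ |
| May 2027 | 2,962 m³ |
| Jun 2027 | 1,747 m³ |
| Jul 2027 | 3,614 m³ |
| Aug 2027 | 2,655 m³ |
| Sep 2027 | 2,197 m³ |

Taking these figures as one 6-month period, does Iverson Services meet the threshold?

No

Total wastewater discharge: 683 m³ + 2,962 m³ + 1,747 m³ + 3,614 m³ + 2,655 m³ + 2,197 m³ = 13,858 m³.
13,858 m³ ≤ 14,000 m³, so the threshold is not exceeded.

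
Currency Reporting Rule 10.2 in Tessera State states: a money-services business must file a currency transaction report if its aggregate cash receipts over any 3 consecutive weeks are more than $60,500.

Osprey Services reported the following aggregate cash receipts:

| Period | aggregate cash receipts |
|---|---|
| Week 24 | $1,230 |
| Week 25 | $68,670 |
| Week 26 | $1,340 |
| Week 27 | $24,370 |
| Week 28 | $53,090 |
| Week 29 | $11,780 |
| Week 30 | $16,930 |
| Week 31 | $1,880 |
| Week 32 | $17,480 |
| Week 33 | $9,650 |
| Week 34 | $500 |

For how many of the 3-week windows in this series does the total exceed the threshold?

5

Week 24–Week 26: $1,230 + $68,670 + $1,340 = $71,240 (over)
Week 25–Week 27: $68,670 + $1,340 + $24,370 = $94,380 (over)
Week 26–Week 28: $1,340 + $24,370 + $53,090 = $78,800 (over)
Week 27–Week 29: $24,370 + $53,090 + $11,780 = $89,240 (over)
Week 28–Week 30: $53,090 + $11,780 + $16,930 = $81,800 (over)
Week 29–Week 31: $11,780 + $16,930 + $1,880 = $30,590 (under)
Week 30–Week 32: $16,930 + $1,880 + $17,480 = $36,290 (under)
Week 31–Week 33: $1,880 + $17,480 + $9,650 = $29,010 (under)
Week 32–Week 34: $17,480 + $9,650 + $500 = $27,630 (under)
5 windows exceed the threshold.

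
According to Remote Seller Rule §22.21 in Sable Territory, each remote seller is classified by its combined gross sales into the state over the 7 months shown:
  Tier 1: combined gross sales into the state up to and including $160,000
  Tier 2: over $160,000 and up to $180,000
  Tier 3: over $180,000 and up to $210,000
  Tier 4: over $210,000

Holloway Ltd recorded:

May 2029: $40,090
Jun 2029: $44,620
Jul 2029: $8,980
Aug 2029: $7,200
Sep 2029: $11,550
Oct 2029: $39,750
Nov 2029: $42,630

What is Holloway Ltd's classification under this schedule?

Combined gross sales into the state: $40,090 + $44,620 + $8,980 + $7,200 + $11,550 + $39,750 + $42,630 = $194,820.
$180,000 < $194,820 ≤ $210,000, so Tier 3 applies.

Tier 3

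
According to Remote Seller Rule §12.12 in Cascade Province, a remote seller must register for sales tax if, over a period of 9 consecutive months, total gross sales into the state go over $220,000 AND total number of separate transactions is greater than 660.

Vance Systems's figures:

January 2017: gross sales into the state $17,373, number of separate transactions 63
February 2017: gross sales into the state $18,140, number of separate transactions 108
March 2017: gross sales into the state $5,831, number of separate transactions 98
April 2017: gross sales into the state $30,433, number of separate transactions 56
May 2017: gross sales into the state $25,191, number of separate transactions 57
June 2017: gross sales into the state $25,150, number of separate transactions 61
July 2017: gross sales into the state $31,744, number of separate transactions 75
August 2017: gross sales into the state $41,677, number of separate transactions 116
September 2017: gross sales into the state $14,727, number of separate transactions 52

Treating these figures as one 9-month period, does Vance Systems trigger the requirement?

No

Total gross sales into the state: $17,373 + $18,140 + $5,831 + $30,433 + $25,191 + $25,150 + $31,744 + $41,677 + $14,727 = $210,266 (≤ $220,000).
Total number of separate transactions: 63 + 108 + 98 + 56 + 57 + 61 + 75 + 116 + 52 = 686 (> 660).
The test is 'and': the rule requires both, and at least one is not exceeded.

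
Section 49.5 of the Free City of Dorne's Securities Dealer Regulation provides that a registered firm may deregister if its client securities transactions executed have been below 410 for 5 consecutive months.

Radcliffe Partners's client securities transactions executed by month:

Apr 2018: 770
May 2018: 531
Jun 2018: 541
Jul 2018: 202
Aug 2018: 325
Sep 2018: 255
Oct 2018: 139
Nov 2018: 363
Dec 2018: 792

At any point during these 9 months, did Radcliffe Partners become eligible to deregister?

Months below 410: Jul 2018, Aug 2018, Sep 2018, Oct 2018, Nov 2018.
Longest run of consecutive months below the threshold: 5.
5 ≥ 5, so Radcliffe Partners became eligible.

Yes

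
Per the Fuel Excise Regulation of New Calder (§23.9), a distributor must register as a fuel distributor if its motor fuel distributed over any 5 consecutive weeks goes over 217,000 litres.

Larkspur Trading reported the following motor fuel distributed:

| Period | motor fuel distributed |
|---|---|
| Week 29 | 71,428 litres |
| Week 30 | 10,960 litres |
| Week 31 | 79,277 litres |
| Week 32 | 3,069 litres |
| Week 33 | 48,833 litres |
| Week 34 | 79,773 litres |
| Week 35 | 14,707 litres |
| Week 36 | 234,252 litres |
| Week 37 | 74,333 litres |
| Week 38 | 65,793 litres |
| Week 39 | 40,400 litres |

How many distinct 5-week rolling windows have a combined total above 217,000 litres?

6

Week 29–Week 33: 71,428 litres + 10,960 litres + 79,277 litres + 3,069 litres + 48,833 litres = 213,567 litres (under)
Week 30–Week 34: 10,960 litres + 79,277 litres + 3,069 litres + 48,833 litres + 79,773 litres = 221,912 litres (over)
Week 31–Week 35: 79,277 litres + 3,069 litres + 48,833 litres + 79,773 litres + 14,707 litres = 225,659 litres (over)
Week 32–Week 36: 3,069 litres + 48,833 litres + 79,773 litres + 14,707 litres + 234,252 litres = 380,634 litres (over)
Week 33–Week 37: 48,833 litres + 79,773 litres + 14,707 litres + 234,252 litres + 74,333 litres = 451,898 litres (over)
Week 34–Week 38: 79,773 litres + 14,707 litres + 234,252 litres + 74,333 litres + 65,793 litres = 468,858 litres (over)
Week 35–Week 39: 14,707 litres + 234,252 litres + 74,333 litres + 65,793 litres + 40,400 litres = 429,485 litres (over)
6 windows exceed the threshold.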